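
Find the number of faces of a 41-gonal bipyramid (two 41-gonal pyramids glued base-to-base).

A bipyramid over an n-gon has 2n triangular faces and n + 2 vertices: V = 41 + 2 = 43, E = 3·41 = 123, F = 2·41 = 82.

82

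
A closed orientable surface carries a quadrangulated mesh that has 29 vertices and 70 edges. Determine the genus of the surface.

4

Every face is a square and each edge borders two faces, so 4F = 2·70, giving F = 35.
χ = V − E + F = 29 − 70 + 35 = -6.
For a closed orientable surface χ = 2 − 2g, so g = (2 − (-6))/2 = 4.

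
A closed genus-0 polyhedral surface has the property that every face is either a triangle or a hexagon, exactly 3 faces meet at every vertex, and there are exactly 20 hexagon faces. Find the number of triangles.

4

Let x be the number of triangles; then F = 20 + x.
Edge–face incidences: 2E = 6·20 + 3·x = 120 + 3x.
Every vertex has degree 3, so 3V = 2E.
Euler: V − E + F = 2 ⇒ (2E)/3 − E + (20 + x) = 2.
Multiply by 6: 2·(2E) − 3·(2E) + 6·(20 + x) = 12, i.e. 120 + 6x − (120 + 3x) = 12.
Collecting terms: 3x = 12, so x = 4.
Then 2E = 120 + 3·4 = 132, so E = 66, V = 2E/3 = 44, F = 20 + 4 = 24.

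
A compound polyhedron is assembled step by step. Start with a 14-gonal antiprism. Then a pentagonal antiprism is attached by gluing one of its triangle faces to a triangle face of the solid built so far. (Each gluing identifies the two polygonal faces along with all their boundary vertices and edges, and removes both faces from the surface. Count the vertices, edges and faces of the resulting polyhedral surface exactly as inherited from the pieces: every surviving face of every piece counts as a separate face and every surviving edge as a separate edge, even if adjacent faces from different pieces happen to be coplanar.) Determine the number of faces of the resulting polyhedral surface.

40

A 14-gonal antiprism: V=28, E=56, F=30.
Attach a pentagonal antiprism (V=10, E=20, F=12) along a 3-gon: merge 3 vertices and 3 edges, delete both glued faces → V=35, E=73, F=40.
Check: V − E + F = 35 − 73 + 40 = 2.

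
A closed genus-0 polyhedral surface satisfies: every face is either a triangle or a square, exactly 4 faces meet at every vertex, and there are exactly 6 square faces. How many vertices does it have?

12

Let x be the number of triangles; then F = 6 + x.
Edge–face incidences: 2E = 4·6 + 3·x = 24 + 3x.
Every vertex has degree 4, so 4V = 2E.
Euler: V − E + F = 2 ⇒ (2E)/4 − E + (6 + x) = 2.
Multiply by 8: 2·(2E) − 4·(2E) + 8·(6 + x) = 16, i.e. 48 + 8x − 2·(24 + 3x) = 16.
Collecting terms: 2x = 16, so x = 8.
Then 2E = 24 + 3·8 = 48, so E = 24, V = 2E/4 = 12, F = 6 + 8 = 14.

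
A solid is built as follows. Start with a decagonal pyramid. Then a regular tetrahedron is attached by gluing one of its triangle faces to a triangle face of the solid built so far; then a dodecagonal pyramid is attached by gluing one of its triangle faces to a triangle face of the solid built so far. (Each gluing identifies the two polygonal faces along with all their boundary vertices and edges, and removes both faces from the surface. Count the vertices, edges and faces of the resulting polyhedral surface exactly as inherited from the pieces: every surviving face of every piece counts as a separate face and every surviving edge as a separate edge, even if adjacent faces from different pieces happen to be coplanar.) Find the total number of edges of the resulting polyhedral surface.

A decagonal pyramid: V=11, E=20, F=11.
Attach a regular tetrahedron (V=4, E=6, F=4) along a 3-gon: merge 3 vertices and 3 edges, delete both glued faces → V=12, E=23, F=13.
Attach a dodecagonal pyramid (V=13, E=24, F=13) along a 3-gon: merge 3 vertices and 3 edges, delete both glued faces → V=22, E=44, F=24.
Check: V − E + F = 22 − 44 + 24 = 2.

44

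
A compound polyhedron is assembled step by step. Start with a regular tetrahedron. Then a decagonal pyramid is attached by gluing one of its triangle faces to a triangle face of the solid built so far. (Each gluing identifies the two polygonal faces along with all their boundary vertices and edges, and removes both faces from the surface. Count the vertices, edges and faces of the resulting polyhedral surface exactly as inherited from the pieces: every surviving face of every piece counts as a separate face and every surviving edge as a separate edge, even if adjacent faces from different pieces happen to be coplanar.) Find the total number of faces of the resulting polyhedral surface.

A regular tetrahedron: V=4, E=6, F=4.
Attach a decagonal pyramid (V=11, E=20, F=11) along a 3-gon: merge 3 vertices and 3 edges, delete both glued faces → V=12, E=23, F=13.
Check: V − E + F = 12 − 23 + 13 = 2.

13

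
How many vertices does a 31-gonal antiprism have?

An antiprism on an n-gon has two n-gon caps and 2n triangles: V = 2·31 = 62, E = 4·31 = 124, F = 2·31 + 2 = 64.

62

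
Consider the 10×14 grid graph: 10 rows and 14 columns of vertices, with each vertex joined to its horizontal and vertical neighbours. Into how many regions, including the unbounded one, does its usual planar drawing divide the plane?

The grid has V = 10·14 = 140 vertices and E = 10·13 + 14·9 = 256 edges.
F = 2 − V + E = 2 − 140 + 256 = 118.

118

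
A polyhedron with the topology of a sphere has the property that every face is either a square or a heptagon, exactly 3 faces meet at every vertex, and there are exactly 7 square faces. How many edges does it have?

Let x be the number of heptagons; then F = 7 + x.
Edge–face incidences: 2E = 4·7 + 7·x = 28 + 7x.
Every vertex has degree 3, so 3V = 2E.
Euler: V − E + F = 2 ⇒ (2E)/3 − E + (7 + x) = 2.
Multiply by 6: 2·(2E) − 3·(2E) + 6·(7 + x) = 12, i.e. 42 + 6x − (28 + 7x) = 12.
Collecting terms: −x + 14 = 12, so −x = −2, so x = 2.
Then 2E = 28 + 7·2 = 42, so E = 21, V = 2E/3 = 14, F = 7 + 2 = 9.

21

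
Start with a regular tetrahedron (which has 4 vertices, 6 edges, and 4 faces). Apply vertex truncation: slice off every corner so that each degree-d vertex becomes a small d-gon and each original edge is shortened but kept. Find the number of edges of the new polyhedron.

Truncation replaces each original edge-end by a new vertex, so V′ = 2E = 12.
Each original edge survives, and each old vertex of degree d contributes d new edges; summing degrees gives Σd = 2E, so E′ = E + 2E = 3E = 18.
Each original face survives and each original vertex becomes one new face: F′ = F + V = 8.

18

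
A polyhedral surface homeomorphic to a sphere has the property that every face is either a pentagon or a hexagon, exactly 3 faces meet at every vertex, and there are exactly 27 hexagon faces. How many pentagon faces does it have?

12

Let x be the number of pentagons; then F = 27 + x.
Edge–face incidences: 2E = 6·27 + 5·x = 162 + 5x.
Every vertex has degree 3, so 3V = 2E.
Euler: V − E + F = 2 ⇒ (2E)/3 − E + (27 + x) = 2.
Multiply by 6: 2·(2E) − 3·(2E) + 6·(27 + x) = 12, i.e. 162 + 6x − (162 + 5x) = 12.
Collecting terms: x = 12.
Then 2E = 162 + 5·12 = 222, so E = 111, V = 2E/3 = 74, F = 27 + 12 = 39.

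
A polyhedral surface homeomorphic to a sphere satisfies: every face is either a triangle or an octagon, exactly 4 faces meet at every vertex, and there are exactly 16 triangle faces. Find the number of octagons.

Let x be the number of octagons; then F = 16 + x.
Edge–face incidences: 2E = 3·16 + 8·x = 48 + 8x.
Every vertex has degree 4, so 4V = 2E.
Euler: V − E + F = 2 ⇒ (2E)/4 − E + (16 + x) = 2.
Multiply by 8: 2·(2E) − 4·(2E) + 8·(16 + x) = 16, i.e. 128 + 8x − 2·(48 + 8x) = 16.
Collecting terms: −8x + 32 = 16, so −8x = −16, so x = 2.
Then 2E = 48 + 8·2 = 64, so E = 32, V = 2E/4 = 16, F = 16 + 2 = 18.

2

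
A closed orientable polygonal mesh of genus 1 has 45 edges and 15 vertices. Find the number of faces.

30

For a closed orientable surface of genus 1, χ = 2 − 2·1 = 0.
F = 0 − V + E = 0 − 15 + 45 = 30.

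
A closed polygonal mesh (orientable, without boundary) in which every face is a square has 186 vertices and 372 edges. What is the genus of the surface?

Every face is a square and each edge borders two faces, so 4F = 2·372, giving F = 186.
χ = V − E + F = 186 − 372 + 186 = 0.
For a closed orientable surface χ = 2 − 2g, so g = (2 − (0))/2 = 1.

1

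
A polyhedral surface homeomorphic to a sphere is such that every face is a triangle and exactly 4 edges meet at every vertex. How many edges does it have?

Each face has 3 edges and each edge borders two faces, so 2E = 3F.
Each vertex has degree 4, so 4V = 2E and hence V = 3F/4.
Euler: V − E + F = 2 ⇒ (3F/4) − (3F/2) + F = 2.
Multiply by 8: (6 − 12 + 8)F = 16, i.e. 2F = 16.
So F = 8, E = 3·8/2 = 12, V = 3·8/4 = 6.

12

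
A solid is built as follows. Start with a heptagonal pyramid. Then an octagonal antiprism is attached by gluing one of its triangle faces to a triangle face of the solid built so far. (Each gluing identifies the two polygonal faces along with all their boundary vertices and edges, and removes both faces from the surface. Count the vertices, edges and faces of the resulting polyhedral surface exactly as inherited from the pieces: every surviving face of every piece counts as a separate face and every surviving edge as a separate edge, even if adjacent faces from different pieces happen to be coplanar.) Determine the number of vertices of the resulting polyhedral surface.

21

A heptagonal pyramid: V=8, E=14, F=8.
Attach an octagonal antiprism (V=16, E=32, F=18) along a 3-gon: merge 3 vertices and 3 edges, delete both glued faces → V=21, E=43, F=24.
Check: V − E + F = 21 − 43 + 24 = 2.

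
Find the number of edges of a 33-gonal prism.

99

A prism on an n-gon has two n-gon bases and n rectangular sides: V = 2·33 = 66, E = 3·33 = 99, F = 33 + 2 = 35.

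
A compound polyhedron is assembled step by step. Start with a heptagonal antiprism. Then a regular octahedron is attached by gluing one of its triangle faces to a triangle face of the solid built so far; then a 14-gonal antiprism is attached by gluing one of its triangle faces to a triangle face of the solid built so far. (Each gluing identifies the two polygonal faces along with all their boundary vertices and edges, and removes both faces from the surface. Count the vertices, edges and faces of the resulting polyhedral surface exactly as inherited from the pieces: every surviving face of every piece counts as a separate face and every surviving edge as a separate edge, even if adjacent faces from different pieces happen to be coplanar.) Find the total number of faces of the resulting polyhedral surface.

50

A heptagonal antiprism: V=14, E=28, F=16.
Attach a regular octahedron (V=6, E=12, F=8) along a 3-gon: merge 3 vertices and 3 edges, delete both glued faces → V=17, E=37, F=22.
Attach a 14-gonal antiprism (V=28, E=56, F=30) along a 3-gon: merge 3 vertices and 3 edges, delete both glued faces → V=42, E=90, F=50.
Check: V − E + F = 42 − 90 + 50 = 2.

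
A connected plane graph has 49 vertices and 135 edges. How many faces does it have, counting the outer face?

Euler's formula for a connected plane graph: V − E + F = 2, so F = 2 − 49 + 135 = 88.

88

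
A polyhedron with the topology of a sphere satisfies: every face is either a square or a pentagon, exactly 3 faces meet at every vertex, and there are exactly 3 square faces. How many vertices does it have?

14

Let x be the number of pentagons; then F = 3 + x.
Edge–face incidences: 2E = 4·3 + 5·x = 12 + 5x.
Every vertex has degree 3, so 3V = 2E.
Euler: V − E + F = 2 ⇒ (2E)/3 − E + (3 + x) = 2.
Multiply by 6: 2·(2E) − 3·(2E) + 6·(3 + x) = 12, i.e. 18 + 6x − (12 + 5x) = 12.
Collecting terms: x + 6 = 12, so x = 6.
Then 2E = 12 + 5·6 = 42, so E = 21, V = 2E/3 = 14, F = 3 + 6 = 9.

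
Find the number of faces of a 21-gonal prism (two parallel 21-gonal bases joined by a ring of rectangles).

A prism on an n-gon has two n-gon bases and n rectangular sides: V = 2·21 = 42, E = 3·21 = 63, F = 21 + 2 = 23.
Check: V − E + F = 42 − 63 + 23 = 2.

23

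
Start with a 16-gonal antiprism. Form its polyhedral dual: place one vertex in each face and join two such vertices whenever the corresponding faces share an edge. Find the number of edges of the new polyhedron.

64

The base solid has V = 32, E = 64, F = 34.
The dual swaps V and F and preserves E: V′ = F = 34, E′ = E = 64, F′ = V = 32.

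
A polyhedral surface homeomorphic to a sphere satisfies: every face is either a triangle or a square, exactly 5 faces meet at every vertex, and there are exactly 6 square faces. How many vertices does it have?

Let x be the number of triangles; then F = 6 + x.
Edge–face incidences: 2E = 4·6 + 3·x = 24 + 3x.
Every vertex has degree 5, so 5V = 2E.
Euler: V − E + F = 2 ⇒ (2E)/5 − E + (6 + x) = 2.
Multiply by 10: 2·(2E) − 5·(2E) + 10·(6 + x) = 20, i.e. 60 + 10x − 3·(24 + 3x) = 20.
Collecting terms: x − 12 = 20, so x = 32.
Then 2E = 24 + 3·32 = 120, so E = 60, V = 2E/5 = 24, F = 6 + 32 = 38.

24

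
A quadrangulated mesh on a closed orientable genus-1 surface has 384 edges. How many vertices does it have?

χ = 2 − 2·1 = 0, and every face is a square so 4F = 2E.
F = 2E/4 = 192. Then V = 0 + E − F = 0 + 384 − 192 = 192.

192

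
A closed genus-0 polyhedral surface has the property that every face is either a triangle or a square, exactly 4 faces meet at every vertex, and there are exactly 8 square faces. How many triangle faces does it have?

Let x be the number of triangles; then F = 8 + x.
Edge–face incidences: 2E = 4·8 + 3·x = 32 + 3x.
Every vertex has degree 4, so 4V = 2E.
Euler: V − E + F = 2 ⇒ (2E)/4 − E + (8 + x) = 2.
Multiply by 8: 2·(2E) − 4·(2E) + 8·(8 + x) = 16, i.e. 64 + 8x − 2·(32 + 3x) = 16.
Collecting terms: 2x = 16, so x = 8.
Then 2E = 32 + 3·8 = 56, so E = 28, V = 2E/4 = 14, F = 8 + 8 = 16.

8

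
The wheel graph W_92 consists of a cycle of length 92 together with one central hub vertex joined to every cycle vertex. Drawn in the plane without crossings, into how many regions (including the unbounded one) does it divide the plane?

93

W_92 has V = 92 + 1 = 93 vertices and E = 2·92 = 184 edges.
By Euler's formula F = 2 − V + E = 2 − 93 + 184 = 93.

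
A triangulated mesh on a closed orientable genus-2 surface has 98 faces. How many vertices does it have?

χ = 2 − 2·2 = -2, and every face is a triangle so 3F = 2E.
E = 3·98/2 = 147. Then V = -2 + E − F = -2 + 147 − 98 = 47.

47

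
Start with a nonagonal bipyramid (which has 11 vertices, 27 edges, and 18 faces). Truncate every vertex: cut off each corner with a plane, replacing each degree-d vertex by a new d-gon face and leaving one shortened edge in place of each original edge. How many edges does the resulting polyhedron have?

81

Truncation replaces each original edge-end by a new vertex, so V′ = 2E = 54.
Each original edge survives, and each old vertex of degree d contributes d new edges; summing degrees gives Σd = 2E, so E′ = E + 2E = 3E = 81.
Each original face survives and each original vertex becomes one new face: F′ = F + V = 29.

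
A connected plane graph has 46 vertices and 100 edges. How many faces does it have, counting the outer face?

Euler's formula for a connected plane graph: V − E + F = 2, so F = 2 − 46 + 100 = 56.

56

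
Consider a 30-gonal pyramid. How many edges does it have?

A pyramid on an n-gon base has one n-gon and n triangles: V = 30 + 1 = 31, E = 2·30 = 60, F = 30 + 1 = 31.

60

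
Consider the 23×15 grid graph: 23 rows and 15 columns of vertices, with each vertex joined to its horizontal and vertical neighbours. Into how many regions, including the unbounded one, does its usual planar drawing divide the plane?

The grid has V = 23·15 = 345 vertices and E = 23·14 + 15·22 = 652 edges.
F = 2 − V + E = 2 − 345 + 652 = 309.

309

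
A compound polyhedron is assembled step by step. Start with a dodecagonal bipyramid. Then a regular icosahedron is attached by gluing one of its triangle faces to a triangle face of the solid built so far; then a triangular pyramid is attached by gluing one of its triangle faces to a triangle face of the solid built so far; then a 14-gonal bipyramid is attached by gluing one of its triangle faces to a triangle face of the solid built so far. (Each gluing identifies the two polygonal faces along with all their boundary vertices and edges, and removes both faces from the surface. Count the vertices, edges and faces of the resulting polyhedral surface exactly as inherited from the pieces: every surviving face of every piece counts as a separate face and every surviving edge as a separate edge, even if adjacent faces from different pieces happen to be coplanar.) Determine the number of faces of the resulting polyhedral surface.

70

A dodecagonal bipyramid: V=14, E=36, F=24.
Attach a regular icosahedron (V=12, E=30, F=20) along a 3-gon: merge 3 vertices and 3 edges, delete both glued faces → V=23, E=63, F=42.
Attach a triangular pyramid (V=4, E=6, F=4) along a 3-gon: merge 3 vertices and 3 edges, delete both glued faces → V=24, E=66, F=44.
Attach a 14-gonal bipyramid (V=16, E=42, F=28) along a 3-gon: merge 3 vertices and 3 edges, delete both glued faces → V=37, E=105, F=70.
Check: V − E + F = 37 − 105 + 70 = 2.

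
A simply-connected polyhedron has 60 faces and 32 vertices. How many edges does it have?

90

Here V − E + F = 2.
E = V + F − (2) = 32 + 60 − (2) = 90.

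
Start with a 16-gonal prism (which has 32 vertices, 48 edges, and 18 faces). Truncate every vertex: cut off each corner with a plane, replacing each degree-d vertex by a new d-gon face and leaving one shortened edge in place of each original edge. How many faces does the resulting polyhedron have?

Truncation replaces each original edge-end by a new vertex, so V′ = 2E = 96.
Each original edge survives, and each old vertex of degree d contributes d new edges; summing degrees gives Σd = 2E, so E′ = E + 2E = 3E = 144.
Each original face survives and each original vertex becomes one new face: F′ = F + V = 50.

50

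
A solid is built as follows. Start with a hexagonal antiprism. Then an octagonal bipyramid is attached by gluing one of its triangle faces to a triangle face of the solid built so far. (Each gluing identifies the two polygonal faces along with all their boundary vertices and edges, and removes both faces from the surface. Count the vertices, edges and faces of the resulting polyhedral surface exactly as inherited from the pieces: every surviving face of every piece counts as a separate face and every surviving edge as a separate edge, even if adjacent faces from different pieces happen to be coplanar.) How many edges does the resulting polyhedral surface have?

45

A hexagonal antiprism: V=12, E=24, F=14.
Attach an octagonal bipyramid (V=10, E=24, F=16) along a 3-gon: merge 3 vertices and 3 edges, delete both glued faces → V=19, E=45, F=28.
Check: V − E + F = 19 − 45 + 28 = 2.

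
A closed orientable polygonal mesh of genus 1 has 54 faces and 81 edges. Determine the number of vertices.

For a closed orientable surface of genus 1, χ = 2 − 2·1 = 0.
V = 0 + E − F = 0 + 81 − 54 = 27.

27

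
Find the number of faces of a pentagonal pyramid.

6

A pyramid on an n-gon base has one n-gon and n triangles: V = 5 + 1 = 6, E = 2·5 = 10, F = 5 + 1 = 6.
Check: V − E + F = 6 − 10 + 6 = 2.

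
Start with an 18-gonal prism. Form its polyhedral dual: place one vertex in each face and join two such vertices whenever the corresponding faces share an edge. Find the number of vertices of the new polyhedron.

20

The base solid has V = 36, E = 54, F = 20.
The dual swaps V and F and preserves E: V′ = F = 20, E′ = E = 54, F′ = V = 36.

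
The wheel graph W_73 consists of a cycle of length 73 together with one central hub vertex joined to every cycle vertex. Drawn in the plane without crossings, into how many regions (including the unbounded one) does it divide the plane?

74

W_73 has V = 73 + 1 = 74 vertices and E = 2·73 = 146 edges.
By Euler's formula F = 2 − V + E = 2 − 74 + 146 = 74.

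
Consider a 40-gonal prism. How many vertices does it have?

A prism on an n-gon has two n-gon bases and n rectangular sides: V = 2·40 = 80, E = 3·40 = 120, F = 40 + 2 = 42.
Check: V − E + F = 80 − 120 + 42 = 2.

80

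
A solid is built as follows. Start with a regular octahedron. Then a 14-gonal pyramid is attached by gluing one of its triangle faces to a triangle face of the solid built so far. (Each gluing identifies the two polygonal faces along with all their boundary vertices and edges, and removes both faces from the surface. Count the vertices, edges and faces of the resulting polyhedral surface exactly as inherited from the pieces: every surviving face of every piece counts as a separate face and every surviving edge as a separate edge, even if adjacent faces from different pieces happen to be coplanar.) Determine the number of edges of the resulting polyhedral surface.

37

A regular octahedron: V=6, E=12, F=8.
Attach a 14-gonal pyramid (V=15, E=28, F=15) along a 3-gon: merge 3 vertices and 3 edges, delete both glued faces → V=18, E=37, F=21.
Check: V − E + F = 18 − 37 + 21 = 2.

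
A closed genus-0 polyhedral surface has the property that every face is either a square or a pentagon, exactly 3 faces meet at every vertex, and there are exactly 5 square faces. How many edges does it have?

Let x be the number of pentagons; then F = 5 + x.
Edge–face incidences: 2E = 4·5 + 5·x = 20 + 5x.
Every vertex has degree 3, so 3V = 2E.
Euler: V − E + F = 2 ⇒ (2E)/3 − E + (5 + x) = 2.
Multiply by 6: 2·(2E) − 3·(2E) + 6·(5 + x) = 12, i.e. 30 + 6x − (20 + 5x) = 12.
Collecting terms: x + 10 = 12, so x = 2.
Then 2E = 20 + 5·2 = 30, so E = 15, V = 2E/3 = 10, F = 5 + 2 = 7.

15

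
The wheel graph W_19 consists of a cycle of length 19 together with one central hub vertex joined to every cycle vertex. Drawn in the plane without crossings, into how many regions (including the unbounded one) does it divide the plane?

20

W_19 has V = 19 + 1 = 20 vertices and E = 2·19 = 38 edges.
By Euler's formula F = 2 − V + E = 2 − 20 + 38 = 20.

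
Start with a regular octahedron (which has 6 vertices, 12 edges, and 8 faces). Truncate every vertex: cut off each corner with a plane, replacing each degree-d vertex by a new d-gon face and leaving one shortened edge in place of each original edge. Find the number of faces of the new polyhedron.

14

Truncation replaces each original edge-end by a new vertex, so V′ = 2E = 24.
Each original edge survives, and each old vertex of degree d contributes d new edges; summing degrees gives Σd = 2E, so E′ = E + 2E = 3E = 36.
Each original face survives and each original vertex becomes one new face: F′ = F + V = 14.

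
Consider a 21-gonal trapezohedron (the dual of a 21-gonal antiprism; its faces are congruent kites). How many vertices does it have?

The n-trapezohedron (dual of the n-antiprism) has V = 2·21 + 2 = 44, E = 4·21 = 84, F = 2·21 = 42.
Check: V − E + F = 44 − 84 + 42 = 2.

44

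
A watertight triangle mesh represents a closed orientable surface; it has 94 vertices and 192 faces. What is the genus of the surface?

2

Every face is a triangle, so 2E = 3·192 = 576, giving E = 288.
χ = V − E + F = 94 − 288 + 192 = -2.
For a closed orientable surface χ = 2 − 2g, so g = (2 − (-2))/2 = 2.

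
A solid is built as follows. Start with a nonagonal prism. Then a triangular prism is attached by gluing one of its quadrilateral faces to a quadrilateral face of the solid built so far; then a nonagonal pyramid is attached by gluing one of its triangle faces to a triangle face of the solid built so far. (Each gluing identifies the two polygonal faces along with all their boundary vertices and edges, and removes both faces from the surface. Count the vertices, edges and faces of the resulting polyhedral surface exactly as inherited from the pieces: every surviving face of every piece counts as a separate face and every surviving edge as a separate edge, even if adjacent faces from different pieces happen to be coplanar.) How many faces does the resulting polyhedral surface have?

22

A nonagonal prism: V=18, E=27, F=11.
Attach a triangular prism (V=6, E=9, F=5) along a 4-gon: merge 4 vertices and 4 edges, delete both glued faces → V=20, E=32, F=14.
Attach a nonagonal pyramid (V=10, E=18, F=10) along a 3-gon: merge 3 vertices and 3 edges, delete both glued faces → V=27, E=47, F=22.
Check: V − E + F = 27 − 47 + 22 = 2.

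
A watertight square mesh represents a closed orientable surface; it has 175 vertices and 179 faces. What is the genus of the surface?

3

Every face is a square, so 2E = 4·179 = 716, giving E = 358.
χ = V − E + F = 175 − 358 + 179 = -4.
For a closed orientable surface χ = 2 − 2g, so g = (2 − (-4))/2 = 3.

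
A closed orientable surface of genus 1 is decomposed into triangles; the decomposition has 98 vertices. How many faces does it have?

χ = 2 − 2·1 = 0, and every face is a triangle so 3F = 2E.
V − E + F = 0 with E = 3F/2 gives 98 − (3/2 − 1)·F = 0, so F = 196 and E = 294.

196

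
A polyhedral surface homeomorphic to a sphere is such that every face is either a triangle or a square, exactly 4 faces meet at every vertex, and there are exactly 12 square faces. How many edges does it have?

Let x be the number of triangles; then F = 12 + x.
Edge–face incidences: 2E = 4·12 + 3·x = 48 + 3x.
Every vertex has degree 4, so 4V = 2E.
Euler: V − E + F = 2 ⇒ (2E)/4 − E + (12 + x) = 2.
Multiply by 8: 2·(2E) − 4·(2E) + 8·(12 + x) = 16, i.e. 96 + 8x − 2·(48 + 3x) = 16.
Collecting terms: 2x = 16, so x = 8.
Then 2E = 48 + 3·8 = 72, so E = 36, V = 2E/4 = 18, F = 12 + 8 = 20.

36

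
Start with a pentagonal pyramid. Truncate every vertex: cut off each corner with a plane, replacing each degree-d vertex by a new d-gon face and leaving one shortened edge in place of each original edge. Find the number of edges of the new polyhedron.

30

The base solid has V = 6, E = 10, F = 6.
Truncation replaces each original edge-end by a new vertex, so V′ = 2E = 20.
Each original edge survives, and each old vertex of degree d contributes d new edges; summing degrees gives Σd = 2E, so E′ = E + 2E = 3E = 30.
Each original face survives and each original vertex becomes one new face: F′ = F + V = 12.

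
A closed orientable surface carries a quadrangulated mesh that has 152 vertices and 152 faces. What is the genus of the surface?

1

Every face is a square, so 2E = 4·152 = 608, giving E = 304.
χ = V − E + F = 152 − 304 + 152 = 0.
For a closed orientable surface χ = 2 − 2g, so g = (2 − (0))/2 = 1.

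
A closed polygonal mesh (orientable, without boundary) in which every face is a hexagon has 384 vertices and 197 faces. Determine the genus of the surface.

6

Every face is a hexagon, so 2E = 6·197 = 1182, giving E = 591.
χ = V − E + F = 384 − 591 + 197 = -10.
For a closed orientable surface χ = 2 − 2g, so g = (2 − (-10))/2 = 6.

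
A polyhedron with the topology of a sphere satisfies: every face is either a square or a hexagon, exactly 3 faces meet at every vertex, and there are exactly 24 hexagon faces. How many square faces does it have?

6

Let x be the number of squares; then F = 24 + x.
Edge–face incidences: 2E = 6·24 + 4·x = 144 + 4x.
Every vertex has degree 3, so 3V = 2E.
Euler: V − E + F = 2 ⇒ (2E)/3 − E + (24 + x) = 2.
Multiply by 6: 2·(2E) − 3·(2E) + 6·(24 + x) = 12, i.e. 144 + 6x − (144 + 4x) = 12.
Collecting terms: 2x = 12, so x = 6.
Then 2E = 144 + 4·6 = 168, so E = 84, V = 2E/3 = 56, F = 24 + 6 = 30.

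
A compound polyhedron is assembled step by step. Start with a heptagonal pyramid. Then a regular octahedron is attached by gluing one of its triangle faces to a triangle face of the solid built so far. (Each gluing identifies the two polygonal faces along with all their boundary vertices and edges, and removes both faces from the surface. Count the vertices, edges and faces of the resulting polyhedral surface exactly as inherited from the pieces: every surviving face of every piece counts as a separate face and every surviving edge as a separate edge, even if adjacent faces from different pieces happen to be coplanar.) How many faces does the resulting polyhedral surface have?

A heptagonal pyramid: V=8, E=14, F=8.
Attach a regular octahedron (V=6, E=12, F=8) along a 3-gon: merge 3 vertices and 3 edges, delete both glued faces → V=11, E=23, F=14.
Check: V − E + F = 11 − 23 + 14 = 2.

14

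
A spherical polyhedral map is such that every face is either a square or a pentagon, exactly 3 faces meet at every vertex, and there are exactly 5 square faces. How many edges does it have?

15

Let x be the number of pentagons; then F = 5 + x.
Edge–face incidences: 2E = 4·5 + 5·x = 20 + 5x.
Every vertex has degree 3, so 3V = 2E.
Euler: V − E + F = 2 ⇒ (2E)/3 − E + (5 + x) = 2.
Multiply by 6: 2·(2E) − 3·(2E) + 6·(5 + x) = 12, i.e. 30 + 6x − (20 + 5x) = 12.
Collecting terms: x + 10 = 12, so x = 2.
Then 2E = 20 + 5·2 = 30, so E = 15, V = 2E/3 = 10, F = 5 + 2 = 7.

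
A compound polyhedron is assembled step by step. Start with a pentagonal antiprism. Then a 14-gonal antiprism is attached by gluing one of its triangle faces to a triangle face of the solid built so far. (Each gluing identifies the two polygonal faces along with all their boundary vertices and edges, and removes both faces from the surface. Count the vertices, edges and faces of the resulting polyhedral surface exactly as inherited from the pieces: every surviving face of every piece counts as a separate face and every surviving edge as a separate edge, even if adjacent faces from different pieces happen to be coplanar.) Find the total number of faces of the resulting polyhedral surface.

A pentagonal antiprism: V=10, E=20, F=12.
Attach a 14-gonal antiprism (V=28, E=56, F=30) along a 3-gon: merge 3 vertices and 3 edges, delete both glued faces → V=35, E=73, F=40.
Check: V − E + F = 35 − 73 + 40 = 2.

40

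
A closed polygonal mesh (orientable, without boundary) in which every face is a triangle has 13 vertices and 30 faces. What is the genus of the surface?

2

Every face is a triangle, so 2E = 3·30 = 90, giving E = 45.
χ = V − E + F = 13 − 45 + 30 = -2.
For a closed orientable surface χ = 2 − 2g, so g = (2 − (-2))/2 = 2.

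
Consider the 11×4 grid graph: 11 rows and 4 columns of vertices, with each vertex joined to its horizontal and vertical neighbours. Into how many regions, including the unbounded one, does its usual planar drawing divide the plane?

31

The grid has V = 11·4 = 44 vertices and E = 11·3 + 4·10 = 73 edges.
F = 2 − V + E = 2 − 44 + 73 = 31.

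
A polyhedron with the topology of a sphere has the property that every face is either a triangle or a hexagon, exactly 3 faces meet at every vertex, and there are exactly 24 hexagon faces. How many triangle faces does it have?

Let x be the number of triangles; then F = 24 + x.
Edge–face incidences: 2E = 6·24 + 3·x = 144 + 3x.
Every vertex has degree 3, so 3V = 2E.
Euler: V − E + F = 2 ⇒ (2E)/3 − E + (24 + x) = 2.
Multiply by 6: 2·(2E) − 3·(2E) + 6·(24 + x) = 12, i.e. 144 + 6x − (144 + 3x) = 12.
Collecting terms: 3x = 12, so x = 4.
Then 2E = 144 + 3·4 = 156, so E = 78, V = 2E/3 = 52, F = 24 + 4 = 28.

4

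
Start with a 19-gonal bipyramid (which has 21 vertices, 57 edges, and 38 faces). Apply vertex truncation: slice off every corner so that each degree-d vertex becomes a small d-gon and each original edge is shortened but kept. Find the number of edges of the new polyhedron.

Truncation replaces each original edge-end by a new vertex, so V′ = 2E = 114.
Each original edge survives, and each old vertex of degree d contributes d new edges; summing degrees gives Σd = 2E, so E′ = E + 2E = 3E = 171.
Each original face survives and each original vertex becomes one new face: F′ = F + V = 59.

171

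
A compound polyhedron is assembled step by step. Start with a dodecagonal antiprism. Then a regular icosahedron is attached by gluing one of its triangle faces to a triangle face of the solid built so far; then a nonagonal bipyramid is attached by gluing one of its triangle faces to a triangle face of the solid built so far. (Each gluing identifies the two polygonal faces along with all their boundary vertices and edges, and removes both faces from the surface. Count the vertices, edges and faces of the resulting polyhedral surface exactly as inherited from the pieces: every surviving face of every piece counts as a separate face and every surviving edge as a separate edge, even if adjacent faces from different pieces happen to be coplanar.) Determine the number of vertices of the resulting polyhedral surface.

41

A dodecagonal antiprism: V=24, E=48, F=26.
Attach a regular icosahedron (V=12, E=30, F=20) along a 3-gon: merge 3 vertices and 3 edges, delete both glued faces → V=33, E=75, F=44.
Attach a nonagonal bipyramid (V=11, E=27, F=18) along a 3-gon: merge 3 vertices and 3 edges, delete both glued faces → V=41, E=99, F=60.
Check: V − E + F = 41 − 99 + 60 = 2.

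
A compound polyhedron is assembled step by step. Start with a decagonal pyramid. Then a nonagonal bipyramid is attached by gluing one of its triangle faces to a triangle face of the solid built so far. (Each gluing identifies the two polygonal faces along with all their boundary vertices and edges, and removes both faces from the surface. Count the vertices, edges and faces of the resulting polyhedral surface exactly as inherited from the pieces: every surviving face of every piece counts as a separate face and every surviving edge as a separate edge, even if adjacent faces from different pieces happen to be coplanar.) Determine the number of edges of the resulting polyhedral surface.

44

A decagonal pyramid: V=11, E=20, F=11.
Attach a nonagonal bipyramid (V=11, E=27, F=18) along a 3-gon: merge 3 vertices and 3 edges, delete both glued faces → V=19, E=44, F=27.
Check: V − E + F = 19 − 44 + 27 = 2.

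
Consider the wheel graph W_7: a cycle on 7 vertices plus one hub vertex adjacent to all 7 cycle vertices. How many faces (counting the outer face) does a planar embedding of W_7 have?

8

W_7 has V = 7 + 1 = 8 vertices and E = 2·7 = 14 edges.
By Euler's formula F = 2 − V + E = 2 − 8 + 14 = 8.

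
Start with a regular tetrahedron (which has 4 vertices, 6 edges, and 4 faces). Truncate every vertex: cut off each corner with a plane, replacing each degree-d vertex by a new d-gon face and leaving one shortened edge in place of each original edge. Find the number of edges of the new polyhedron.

18

Truncation replaces each original edge-end by a new vertex, so V′ = 2E = 12.
Each original edge survives, and each old vertex of degree d contributes d new edges; summing degrees gives Σd = 2E, so E′ = E + 2E = 3E = 18.
Each original face survives and each original vertex becomes one new face: F′ = F + V = 8.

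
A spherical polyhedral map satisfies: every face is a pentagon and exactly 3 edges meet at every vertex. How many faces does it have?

12

Each face has 5 edges and each edge borders two faces, so 2E = 5F.
Each vertex has degree 3, so 3V = 2E and hence V = 5F/3.
Euler: V − E + F = 2 ⇒ (5F/3) − (5F/2) + F = 2.
Multiply by 6: (10 − 15 + 6)F = 12, i.e. 1F = 12.
So F = 12, E = 5·12/2 = 30, V = 5·12/3 = 20.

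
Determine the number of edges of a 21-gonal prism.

63

A prism on an n-gon has two n-gon bases and n rectangular sides: V = 2·21 = 42, E = 3·21 = 63, F = 21 + 2 = 23.
Check: V − E + F = 42 − 63 + 23 = 2.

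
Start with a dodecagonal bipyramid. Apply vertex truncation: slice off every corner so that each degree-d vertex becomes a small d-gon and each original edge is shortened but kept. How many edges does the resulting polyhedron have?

The base solid has V = 14, E = 36, F = 24.
Truncation replaces each original edge-end by a new vertex, so V′ = 2E = 72.
Each original edge survives, and each old vertex of degree d contributes d new edges; summing degrees gives Σd = 2E, so E′ = E + 2E = 3E = 108.
Each original face survives and each original vertex becomes one new face: F′ = F + V = 38.

108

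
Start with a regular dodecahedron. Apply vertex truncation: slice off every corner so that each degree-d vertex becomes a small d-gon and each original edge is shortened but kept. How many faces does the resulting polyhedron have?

The base solid has V = 20, E = 30, F = 12.
Truncation replaces each original edge-end by a new vertex, so V′ = 2E = 60.
Each original edge survives, and each old vertex of degree d contributes d new edges; summing degrees gives Σd = 2E, so E′ = E + 2E = 3E = 90.
Each original face survives and each original vertex becomes one new face: F′ = F + V = 32.

32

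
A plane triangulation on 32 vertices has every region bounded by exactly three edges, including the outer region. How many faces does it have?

60

In a plane triangulation 3F = 2E and V − E + F = 2, so F = 2V − 4 = 2·32 − 4 = 60.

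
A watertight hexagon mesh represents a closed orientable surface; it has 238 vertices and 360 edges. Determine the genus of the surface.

2

Every face is a hexagon and each edge borders two faces, so 6F = 2·360, giving F = 120.
χ = V − E + F = 238 − 360 + 120 = -2.
For a closed orientable surface χ = 2 − 2g, so g = (2 − (-2))/2 = 2.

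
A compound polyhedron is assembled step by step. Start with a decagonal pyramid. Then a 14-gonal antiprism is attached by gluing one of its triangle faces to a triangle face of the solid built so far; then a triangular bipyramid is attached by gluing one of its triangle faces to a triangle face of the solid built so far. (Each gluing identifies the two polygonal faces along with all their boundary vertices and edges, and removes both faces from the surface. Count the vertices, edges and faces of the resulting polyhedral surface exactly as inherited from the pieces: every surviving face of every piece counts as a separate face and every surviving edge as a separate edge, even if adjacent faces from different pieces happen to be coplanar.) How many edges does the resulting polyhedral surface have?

A decagonal pyramid: V=11, E=20, F=11.
Attach a 14-gonal antiprism (V=28, E=56, F=30) along a 3-gon: merge 3 vertices and 3 edges, delete both glued faces → V=36, E=73, F=39.
Attach a triangular bipyramid (V=5, E=9, F=6) along a 3-gon: merge 3 vertices and 3 edges, delete both glued faces → V=38, E=79, F=43.
Check: V − E + F = 38 − 79 + 43 = 2.

79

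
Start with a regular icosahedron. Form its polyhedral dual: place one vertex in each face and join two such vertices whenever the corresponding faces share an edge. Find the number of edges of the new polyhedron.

30

The base solid has V = 12, E = 30, F = 20.
The dual swaps V and F and preserves E: V′ = F = 20, E′ = E = 30, F′ = V = 12.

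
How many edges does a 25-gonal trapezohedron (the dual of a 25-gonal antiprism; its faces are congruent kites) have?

100

The n-trapezohedron (dual of the n-antiprism) has V = 2·25 + 2 = 52, E = 4·25 = 100, F = 2·25 = 50.
Check: V − E + F = 52 − 100 + 50 = 2.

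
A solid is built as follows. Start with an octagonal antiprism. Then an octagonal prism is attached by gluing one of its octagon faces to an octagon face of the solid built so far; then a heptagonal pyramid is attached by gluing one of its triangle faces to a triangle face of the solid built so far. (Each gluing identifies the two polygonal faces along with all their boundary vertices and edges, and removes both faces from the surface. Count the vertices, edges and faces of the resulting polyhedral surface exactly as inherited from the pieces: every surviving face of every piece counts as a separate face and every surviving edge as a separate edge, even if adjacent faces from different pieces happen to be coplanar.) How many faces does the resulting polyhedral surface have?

32

An octagonal antiprism: V=16, E=32, F=18.
Attach an octagonal prism (V=16, E=24, F=10) along an 8-gon: merge 8 vertices and 8 edges, delete both glued faces → V=24, E=48, F=26.
Attach a heptagonal pyramid (V=8, E=14, F=8) along a 3-gon: merge 3 vertices and 3 edges, delete both glued faces → V=29, E=59, F=32.
Check: V − E + F = 29 − 59 + 32 = 2.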